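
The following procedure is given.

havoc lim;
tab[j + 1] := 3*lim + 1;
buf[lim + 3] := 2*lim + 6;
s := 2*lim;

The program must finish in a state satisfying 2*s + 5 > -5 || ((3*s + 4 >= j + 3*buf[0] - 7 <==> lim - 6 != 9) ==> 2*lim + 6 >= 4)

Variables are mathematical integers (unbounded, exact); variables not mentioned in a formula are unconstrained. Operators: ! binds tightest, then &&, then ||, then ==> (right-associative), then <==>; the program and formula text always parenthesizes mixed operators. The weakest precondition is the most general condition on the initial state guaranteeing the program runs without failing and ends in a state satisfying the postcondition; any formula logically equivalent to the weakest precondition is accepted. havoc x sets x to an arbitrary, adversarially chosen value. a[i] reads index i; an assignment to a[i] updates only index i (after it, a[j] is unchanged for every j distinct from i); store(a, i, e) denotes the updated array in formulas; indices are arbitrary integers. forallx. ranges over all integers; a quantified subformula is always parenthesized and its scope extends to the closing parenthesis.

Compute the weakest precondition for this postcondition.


Working backward. After the program, the postcondition 2*s + 5 > -5 || ((3*s + 4 >= j + 3*buf[0] - 7 <==> lim - 6 != 9) ==> 2*lim + 6 >= 4) must hold; in canonical form it is 2*s > -10 || ((3*s >= 3*buf[0] + j - 11 <==> lim != 15) ==> 2*lim >= -2).
Before s := 2*lim: 4*lim > -10 || ((6*lim >= 3*buf[0] + j - 11 <==> lim != 15) ==> 2*lim >= -2)
Before buf[lim + 3] := 2*lim + 6: 4*lim > -10 || ((6*lim >= 3*store(buf, lim + 3, 2*lim + 6)[0] + j - 11 <==> lim != 15) ==> 2*lim >= -2)
Before tab[j + 1] := 3*lim + 1: 4*lim > -10 || ((6*lim >= 3*store(buf, lim + 3, 2*lim + 6)[0] + j - 11 <==> lim != 15) ==> 2*lim >= -2)
Before havoc lim: forall lim_1. (4*lim_1 > -10 || ((6*lim_1 >= 3*store(buf, lim_1 + 3, 2*lim_1 + 6)[0] + j - 11 <==> lim_1 != 15) ==> 2*lim_1 >= -2))
Answer: WP = forall lim_1. (4*lim_1 > -10 || ((6*lim_1 >= 3*store(buf, lim_1 + 3, 2*lim_1 + 6)[0] + j - 11 <==> lim_1 != 15) ==> 2*lim_1 >= -2))


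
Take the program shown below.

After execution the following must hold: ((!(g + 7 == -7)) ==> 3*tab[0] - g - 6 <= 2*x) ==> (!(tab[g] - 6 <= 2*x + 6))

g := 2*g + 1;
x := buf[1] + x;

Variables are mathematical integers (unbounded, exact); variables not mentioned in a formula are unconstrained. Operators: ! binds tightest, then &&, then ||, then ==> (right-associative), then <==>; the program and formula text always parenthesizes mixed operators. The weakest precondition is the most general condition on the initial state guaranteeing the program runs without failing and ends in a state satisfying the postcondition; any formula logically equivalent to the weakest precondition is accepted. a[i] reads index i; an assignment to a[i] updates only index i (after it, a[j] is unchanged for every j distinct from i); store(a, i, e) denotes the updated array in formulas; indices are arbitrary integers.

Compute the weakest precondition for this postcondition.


Working backward. After the program, the postcondition ((!(g + 7 == -7)) ==> 3*tab[0] - g - 6 <= 2*x) ==> (!(tab[g] - 6 <= 2*x + 6)) must hold; in canonical form it is ((!(g == -14)) ==> 3*tab[0] <= g + 2*x + 6) ==> (!(tab[g] <= 2*x + 12)).
Before x := buf[1] + x: ((!(g == -14)) ==> 3*tab[0] <= 2*buf[1] + g + 2*x + 6) ==> (!(tab[g] <= 2*buf[1] + 2*x + 12))
Before g := 2*g + 1: ((!(2*g == -15)) ==> 3*tab[0] <= 2*buf[1] + 2*g + 2*x + 7) ==> (!(tab[2*g + 1] <= 2*buf[1] + 2*x + 12))
Answer: WP = ((!(2*g == -15)) ==> 3*tab[0] <= 2*buf[1] + 2*g + 2*x + 7) ==> (!(tab[2*g + 1] <= 2*buf[1] + 2*x + 12))


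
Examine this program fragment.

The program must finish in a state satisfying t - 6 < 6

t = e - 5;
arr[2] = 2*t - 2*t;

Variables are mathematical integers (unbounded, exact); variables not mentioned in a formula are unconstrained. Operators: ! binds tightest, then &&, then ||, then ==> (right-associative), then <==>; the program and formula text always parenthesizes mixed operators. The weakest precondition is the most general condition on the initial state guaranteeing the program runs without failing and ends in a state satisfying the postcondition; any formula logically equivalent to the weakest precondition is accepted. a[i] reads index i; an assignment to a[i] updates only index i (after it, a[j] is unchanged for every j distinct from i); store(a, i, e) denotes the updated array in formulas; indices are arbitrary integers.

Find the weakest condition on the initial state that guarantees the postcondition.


Working backward. After the program, the postcondition t - 6 < 6 must hold; in canonical form it is t < 12.
Before arr[2] := 2*t - 2*t: t < 12
Before t := e - 5: e < 17
Answer: WP = e < 17


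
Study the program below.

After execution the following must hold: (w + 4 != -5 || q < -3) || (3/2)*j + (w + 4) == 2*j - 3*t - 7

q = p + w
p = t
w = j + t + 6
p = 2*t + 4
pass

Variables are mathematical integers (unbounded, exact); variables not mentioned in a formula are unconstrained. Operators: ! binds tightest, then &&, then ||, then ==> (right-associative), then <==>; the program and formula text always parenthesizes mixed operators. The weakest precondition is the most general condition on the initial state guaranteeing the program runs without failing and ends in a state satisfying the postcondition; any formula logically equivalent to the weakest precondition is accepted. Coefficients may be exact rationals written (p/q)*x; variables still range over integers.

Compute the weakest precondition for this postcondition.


Working backward. After the program, the postcondition (w + 4 != -5 || q < -3) || (3/2)*j + (w + 4) == 2*j - 3*t - 7 must hold; in canonical form it is w != -9 || q < -3 || 3*t + w == (1/2)*j - 11.
Before skip: w != -9 || q < -3 || 3*t + w == (1/2)*j - 11
Before p := 2*t + 4: w != -9 || q < -3 || 3*t + w == (1/2)*j - 11
Before w := j + t + 6: j + t != -15 || q < -3 || (1/2)*j + 4*t == -17
Before p := t: j + t != -15 || q < -3 || (1/2)*j + 4*t == -17
Before q := p + w: j + t != -15 || p + w < -3 || (1/2)*j + 4*t == -17
Answer: WP = j + t != -15 || p + w < -3 || (1/2)*j + 4*t == -17


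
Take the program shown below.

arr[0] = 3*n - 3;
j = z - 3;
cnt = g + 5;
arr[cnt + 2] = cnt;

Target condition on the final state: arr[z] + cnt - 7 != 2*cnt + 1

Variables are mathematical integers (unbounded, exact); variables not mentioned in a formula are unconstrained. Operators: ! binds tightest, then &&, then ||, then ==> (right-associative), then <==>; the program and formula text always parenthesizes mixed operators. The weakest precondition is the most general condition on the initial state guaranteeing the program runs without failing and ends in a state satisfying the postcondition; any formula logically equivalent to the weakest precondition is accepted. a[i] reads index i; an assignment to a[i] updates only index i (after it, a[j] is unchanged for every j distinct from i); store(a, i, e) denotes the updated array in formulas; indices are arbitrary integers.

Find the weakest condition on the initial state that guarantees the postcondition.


Working backward. After the program, the postcondition arr[z] + cnt - 7 != 2*cnt + 1 must hold; in canonical form it is arr[z] != cnt + 8.
Before arr[cnt + 2] := cnt: store(arr, cnt + 2, cnt)[z] != cnt + 8
Before cnt := g + 5: store(arr, g + 7, g + 5)[z] != g + 13
Before j := z - 3: store(arr, g + 7, g + 5)[z] != g + 13
Before arr[0] := 3*n - 3: store(store(arr, 0, 3*n - 3), g + 7, g + 5)[z] != g + 13
Answer: WP = store(store(arr, 0, 3*n - 3), g + 7, g + 5)[z] != g + 13


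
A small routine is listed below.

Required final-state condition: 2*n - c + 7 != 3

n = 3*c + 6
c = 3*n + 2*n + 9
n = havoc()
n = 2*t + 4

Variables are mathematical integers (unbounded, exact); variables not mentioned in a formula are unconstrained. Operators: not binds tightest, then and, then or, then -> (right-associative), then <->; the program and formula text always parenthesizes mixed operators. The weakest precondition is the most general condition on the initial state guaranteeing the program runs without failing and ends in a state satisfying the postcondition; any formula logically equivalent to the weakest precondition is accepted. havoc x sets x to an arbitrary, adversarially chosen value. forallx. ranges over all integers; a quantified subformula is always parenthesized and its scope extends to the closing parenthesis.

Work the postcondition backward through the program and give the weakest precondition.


Working backward. After the program, the postcondition 2*n - c + 7 != 3 must hold; in canonical form it is 2*n != c - 4.
Before n := 2*t + 4: 4*t != c - 12
Before havoc n: 4*t != c - 12
Before c := 3*n + 2*n + 9: 4*t != 5*n - 3
Before n := 3*c + 6: 4*t != 15*c + 27
Answer: WP = 4*t != 15*c + 27


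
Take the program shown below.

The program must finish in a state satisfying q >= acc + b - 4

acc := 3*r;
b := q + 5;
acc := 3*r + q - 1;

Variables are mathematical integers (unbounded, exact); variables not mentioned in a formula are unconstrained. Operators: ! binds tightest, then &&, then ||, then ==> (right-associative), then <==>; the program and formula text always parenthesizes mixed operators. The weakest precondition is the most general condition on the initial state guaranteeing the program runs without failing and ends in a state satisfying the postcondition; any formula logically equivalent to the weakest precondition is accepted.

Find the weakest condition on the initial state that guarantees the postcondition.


Working backward. After the program, q >= acc + b - 4 must hold.
Before acc := 3*r + q - 1: b + 3*r <= 5
Before b := q + 5: q + 3*r <= 0
Before acc := 3*r: q + 3*r <= 0
Answer: WP = q + 3*r <= 0


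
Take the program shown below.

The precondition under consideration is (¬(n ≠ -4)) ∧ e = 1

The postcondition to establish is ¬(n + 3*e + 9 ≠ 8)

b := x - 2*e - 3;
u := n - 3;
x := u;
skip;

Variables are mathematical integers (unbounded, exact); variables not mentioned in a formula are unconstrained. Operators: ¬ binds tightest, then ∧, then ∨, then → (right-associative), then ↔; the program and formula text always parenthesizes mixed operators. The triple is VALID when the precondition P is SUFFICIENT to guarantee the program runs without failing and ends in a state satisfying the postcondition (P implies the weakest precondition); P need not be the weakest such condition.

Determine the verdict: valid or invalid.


Working backward. After the program, the postcondition ¬(n + 3*e + 9 ≠ 8) must hold; in canonical form it is ¬(3*e + n ≠ -1).
Before skip: ¬(3*e + n ≠ -1)
Before x := u: ¬(3*e + n ≠ -1)
Before u := n - 3: ¬(3*e + n ≠ -1)
Before b := x - 2*e - 3: ¬(3*e + n ≠ -1)
The weakest precondition is ¬(3*e + n ≠ -1).
Check whether (¬(n ≠ -4)) ∧ e = 1 implies it.
Every state satisfying the precondition satisfies the weakest precondition: the implication holds.
Answer: valid


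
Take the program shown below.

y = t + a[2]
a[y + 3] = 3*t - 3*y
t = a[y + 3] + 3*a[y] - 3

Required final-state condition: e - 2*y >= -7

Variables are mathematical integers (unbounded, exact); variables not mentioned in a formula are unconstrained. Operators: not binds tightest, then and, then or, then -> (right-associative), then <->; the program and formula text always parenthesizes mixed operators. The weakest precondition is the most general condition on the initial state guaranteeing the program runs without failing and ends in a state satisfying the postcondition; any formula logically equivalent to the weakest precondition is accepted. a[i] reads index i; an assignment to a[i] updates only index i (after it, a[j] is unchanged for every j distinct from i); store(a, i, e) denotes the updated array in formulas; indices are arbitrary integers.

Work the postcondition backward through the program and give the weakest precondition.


Working backward. After the program, the postcondition e - 2*y >= -7 must hold; in canonical form it is e >= 2*y - 7.
Before t := a[y + 3] + 3*a[y] - 3: e >= 2*y - 7
Before a[y + 3] := 3*t - 3*y: e >= 2*y - 7
Before y := t + a[2]: e >= 2*a[2] + 2*t - 7
Answer: WP = e >= 2*a[2] + 2*t - 7


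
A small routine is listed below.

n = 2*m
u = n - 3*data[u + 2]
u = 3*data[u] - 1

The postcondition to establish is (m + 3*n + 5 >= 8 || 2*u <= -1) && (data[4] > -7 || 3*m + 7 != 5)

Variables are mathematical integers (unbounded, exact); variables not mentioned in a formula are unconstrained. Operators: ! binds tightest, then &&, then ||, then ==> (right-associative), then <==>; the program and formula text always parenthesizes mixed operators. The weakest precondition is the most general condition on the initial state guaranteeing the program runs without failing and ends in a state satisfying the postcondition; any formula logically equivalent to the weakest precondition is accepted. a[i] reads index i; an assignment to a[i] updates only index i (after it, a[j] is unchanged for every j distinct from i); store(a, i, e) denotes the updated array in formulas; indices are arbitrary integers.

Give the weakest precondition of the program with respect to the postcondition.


Working backward. After the program, the postcondition (m + 3*n + 5 >= 8 || 2*u <= -1) && (data[4] > -7 || 3*m + 7 != 5) must hold; in canonical form it is (m + 3*n >= 3 || 2*u <= -1) && (data[4] > -7 || 3*m != -2).
Before u := 3*data[u] - 1: (m + 3*n >= 3 || 6*data[u] <= 1) && (data[4] > -7 || 3*m != -2)
Before u := n - 3*data[u + 2]: (m + 3*n >= 3 || 6*data[-3*data[u + 2] + n] <= 1) && (data[4] > -7 || 3*m != -2)
Before n := 2*m: (7*m >= 3 || 6*data[-3*data[u + 2] + 2*m] <= 1) && (data[4] > -7 || 3*m != -2)
Answer: WP = (7*m >= 3 || 6*data[-3*data[u + 2] + 2*m] <= 1) && (data[4] > -7 || 3*m != -2)


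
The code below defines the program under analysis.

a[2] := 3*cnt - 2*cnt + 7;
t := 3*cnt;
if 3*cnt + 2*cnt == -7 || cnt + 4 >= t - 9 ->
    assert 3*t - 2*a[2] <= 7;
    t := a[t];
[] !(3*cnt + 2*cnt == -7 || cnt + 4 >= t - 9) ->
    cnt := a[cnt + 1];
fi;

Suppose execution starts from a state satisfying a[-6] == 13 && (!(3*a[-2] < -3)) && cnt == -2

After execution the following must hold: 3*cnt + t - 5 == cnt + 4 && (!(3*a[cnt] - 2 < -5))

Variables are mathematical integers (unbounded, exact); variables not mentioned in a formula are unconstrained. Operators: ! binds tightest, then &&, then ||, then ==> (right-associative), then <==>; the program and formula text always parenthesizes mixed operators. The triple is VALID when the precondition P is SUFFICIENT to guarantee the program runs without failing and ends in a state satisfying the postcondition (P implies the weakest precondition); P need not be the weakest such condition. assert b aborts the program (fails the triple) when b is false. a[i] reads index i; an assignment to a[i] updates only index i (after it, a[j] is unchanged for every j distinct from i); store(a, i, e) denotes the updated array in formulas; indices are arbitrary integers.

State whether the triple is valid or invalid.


Working backward. After the program, the postcondition 3*cnt + t - 5 == cnt + 4 && (!(3*a[cnt] - 2 < -5)) must hold; in canonical form it is 2*cnt + t == 9 && (!(3*a[cnt] < -3)).
Then branch requires 3*t <= 2*a[2] + 7 && a[t] + 2*cnt == 9 && (!(3*a[cnt] < -3)); else branch requires 2*a[cnt + 1] + t == 9 && (!(3*a[a[cnt + 1]] < -3)).
Before the if: ((5*cnt == -7 || cnt >= t - 13) ==> (3*t <= 2*a[2] + 7 && a[t] + 2*cnt == 9 && (!(3*a[cnt] < -3)))) && ((!(5*cnt == -7 || cnt >= t - 13)) ==> (2*a[cnt + 1] + t == 9 && (!(3*a[a[cnt + 1]] < -3))))
Before t := 3*cnt: ((5*cnt == -7 || 2*cnt <= 13) ==> (9*cnt <= 2*a[2] + 7 && a[3*cnt] + 2*cnt == 9 && (!(3*a[cnt] < -3)))) && ((!(5*cnt == -7 || 2*cnt <= 13)) ==> (2*a[cnt + 1] + 3*cnt == 9 && (!(3*a[a[cnt + 1]] < -3))))
Before a[2] := 3*cnt - 2*cnt + 7: ((5*cnt == -7 || 2*cnt <= 13) ==> (7*cnt <= 21 && store(a, 2, cnt + 7)[3*cnt] + 2*cnt == 9 && (!(3*store(a, 2, cnt + 7)[cnt] < -3)))) && ((!(5*cnt == -7 || 2*cnt <= 13)) ==> (2*store(a, 2, cnt + 7)[cnt + 1] + 3*cnt == 9 && (!(3*store(a, 2, cnt + 7)[store(a, 2, cnt + 7)[cnt + 1]] < -3))))
The weakest precondition is ((5*cnt == -7 || 2*cnt <= 13) ==> (7*cnt <= 21 && store(a, 2, cnt + 7)[3*cnt] + 2*cnt == 9 && (!(3*store(a, 2, cnt + 7)[cnt] < -3)))) && ((!(5*cnt == -7 || 2*cnt <= 13)) ==> (2*store(a, 2, cnt + 7)[cnt + 1] + 3*cnt == 9 && (!(3*store(a, 2, cnt + 7)[store(a, 2, cnt + 7)[cnt + 1]] < -3)))).
Check whether a[-6] == 13 && (!(3*a[-2] < -3)) && cnt == -2 implies it.
Every state satisfying the precondition satisfies the weakest precondition: the implication holds.
Answer: valid


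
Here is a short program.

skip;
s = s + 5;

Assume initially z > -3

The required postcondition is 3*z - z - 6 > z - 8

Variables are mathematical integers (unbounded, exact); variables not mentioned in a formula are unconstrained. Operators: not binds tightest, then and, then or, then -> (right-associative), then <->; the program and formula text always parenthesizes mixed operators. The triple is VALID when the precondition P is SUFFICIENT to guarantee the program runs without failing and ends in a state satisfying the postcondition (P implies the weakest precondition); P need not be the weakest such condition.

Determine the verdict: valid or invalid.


Working backward. After the program, the postcondition 3*z - z - 6 > z - 8 must hold; in canonical form it is z > -2.
Before s := s + 5: z > -2
Before skip: z > -2
The weakest precondition is z > -2.
Check whether z > -3 implies it.
Countermodel: at the initial state z = -2, the precondition holds but the weakest precondition fails.
Answer: invalid


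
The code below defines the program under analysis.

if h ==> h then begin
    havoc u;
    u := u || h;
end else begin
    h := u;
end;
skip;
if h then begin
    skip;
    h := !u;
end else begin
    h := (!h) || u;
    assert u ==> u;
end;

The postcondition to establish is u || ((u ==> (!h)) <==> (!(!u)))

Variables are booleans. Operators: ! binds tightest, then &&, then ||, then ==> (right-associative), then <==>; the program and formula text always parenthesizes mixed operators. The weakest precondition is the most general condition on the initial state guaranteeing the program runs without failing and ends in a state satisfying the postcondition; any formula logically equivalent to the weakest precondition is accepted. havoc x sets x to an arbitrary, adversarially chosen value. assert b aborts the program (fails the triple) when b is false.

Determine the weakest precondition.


Working backward. After the program, the postcondition u || ((u ==> (!h)) <==> (!(!u))) must hold; in canonical form it is u || ((u ==> (!h)) <==> u).
Then branch requires u; else branch requires u || ((u ==> (!((!h) || u))) <==> u).
Before the if: (h ==> u) && ((!h) ==> (u || ((u ==> (!((!h) || u))) <==> u)))
Before skip: (h ==> u) && ((!h) ==> (u || ((u ==> (!((!h) || u))) <==> u)))
Then branch requires (!h) ==> (h || ((!h) <==> h)); else branch requires (!u) ==> (u || ((!u) <==> u)).
Before the if: (!h) ==> (h || ((!h) <==> h))
Answer: WP = (!h) ==> (h || ((!h) <==> h))


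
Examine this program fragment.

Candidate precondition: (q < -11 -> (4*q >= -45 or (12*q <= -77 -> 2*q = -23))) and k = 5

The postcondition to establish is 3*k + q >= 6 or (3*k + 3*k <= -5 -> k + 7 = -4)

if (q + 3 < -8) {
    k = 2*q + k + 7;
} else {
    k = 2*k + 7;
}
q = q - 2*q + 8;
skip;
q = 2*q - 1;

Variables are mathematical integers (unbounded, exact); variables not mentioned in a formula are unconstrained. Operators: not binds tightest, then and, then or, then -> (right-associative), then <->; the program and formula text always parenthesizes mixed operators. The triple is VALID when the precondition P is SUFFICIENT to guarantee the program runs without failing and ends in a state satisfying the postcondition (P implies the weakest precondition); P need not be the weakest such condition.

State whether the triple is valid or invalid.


Working backward. After the program, the postcondition 3*k + q >= 6 or (3*k + 3*k <= -5 -> k + 7 = -4) must hold; in canonical form it is 3*k + q >= 6 or (6*k <= -5 -> k = -11).
Before q := 2*q - 1: 3*k + 2*q >= 7 or (6*k <= -5 -> k = -11)
Before skip: 3*k + 2*q >= 7 or (6*k <= -5 -> k = -11)
Before q := q - 2*q + 8: 3*k >= 2*q - 9 or (6*k <= -5 -> k = -11)
Then branch requires 3*k + 4*q >= -30 or (6*k + 12*q <= -47 -> k + 2*q = -18); else branch requires 6*k >= 2*q - 30 or (12*k <= -47 -> 2*k = -18).
Before the if: (q < -11 -> (3*k + 4*q >= -30 or (6*k + 12*q <= -47 -> k + 2*q = -18))) and ((not (q < -11)) -> (6*k >= 2*q - 30 or (12*k <= -47 -> 2*k = -18)))
The weakest precondition is (q < -11 -> (3*k + 4*q >= -30 or (6*k + 12*q <= -47 -> k + 2*q = -18))) and ((not (q < -11)) -> (6*k >= 2*q - 30 or (12*k <= -47 -> 2*k = -18))).
Check whether (q < -11 -> (4*q >= -45 or (12*q <= -77 -> 2*q = -23))) and k = 5 implies it.
Every state satisfying the precondition satisfies the weakest precondition: the implication holds.
Answer: valid


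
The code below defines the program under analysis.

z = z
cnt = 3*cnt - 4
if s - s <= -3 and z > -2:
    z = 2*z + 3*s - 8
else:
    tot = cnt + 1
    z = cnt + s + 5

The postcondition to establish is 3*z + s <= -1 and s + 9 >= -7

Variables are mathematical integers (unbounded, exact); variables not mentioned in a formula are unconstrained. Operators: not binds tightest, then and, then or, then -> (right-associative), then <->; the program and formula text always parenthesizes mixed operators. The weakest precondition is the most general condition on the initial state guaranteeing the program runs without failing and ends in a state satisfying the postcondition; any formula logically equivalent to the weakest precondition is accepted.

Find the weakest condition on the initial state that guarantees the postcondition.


Working backward. After the program, the postcondition 3*z + s <= -1 and s + 9 >= -7 must hold; in canonical form it is s + 3*z <= -1 and s >= -16.
Then branch requires 10*s + 6*z <= 23 and s >= -16; else branch requires 3*cnt + 4*s <= -16 and s >= -16.
Before the if: 3*cnt + 4*s <= -16 and s >= -16
Before cnt := 3*cnt - 4: 9*cnt + 4*s <= -4 and s >= -16
Before z := z: 9*cnt + 4*s <= -4 and s >= -16
Answer: WP = 9*cnt + 4*s <= -4 and s >= -16


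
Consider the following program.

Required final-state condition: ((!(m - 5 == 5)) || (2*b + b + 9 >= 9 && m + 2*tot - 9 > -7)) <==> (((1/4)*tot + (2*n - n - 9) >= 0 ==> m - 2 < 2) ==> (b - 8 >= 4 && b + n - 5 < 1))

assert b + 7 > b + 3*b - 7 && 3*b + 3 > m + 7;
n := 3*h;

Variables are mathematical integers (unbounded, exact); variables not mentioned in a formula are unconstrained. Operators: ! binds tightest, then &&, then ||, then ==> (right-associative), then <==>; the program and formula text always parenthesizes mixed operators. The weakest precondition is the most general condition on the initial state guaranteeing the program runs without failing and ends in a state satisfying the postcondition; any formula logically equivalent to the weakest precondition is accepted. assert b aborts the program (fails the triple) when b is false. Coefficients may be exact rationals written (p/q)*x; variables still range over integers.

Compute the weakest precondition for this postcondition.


Working backward. After the program, the postcondition ((!(m - 5 == 5)) || (2*b + b + 9 >= 9 && m + 2*tot - 9 > -7)) <==> (((1/4)*tot + (2*n - n - 9) >= 0 ==> m - 2 < 2) ==> (b - 8 >= 4 && b + n - 5 < 1)) must hold; in canonical form it is ((!(m == 10)) || (3*b >= 0 && m + 2*tot > 2)) <==> ((n + (1/4)*tot >= 9 ==> m < 4) ==> (b >= 12 && b + n < 6)).
Before n := 3*h: ((!(m == 10)) || (3*b >= 0 && m + 2*tot > 2)) <==> ((3*h + (1/4)*tot >= 9 ==> m < 4) ==> (b >= 12 && b + 3*h < 6))
Before assert b + 7 > b + 3*b - 7 && 3*b + 3 > m + 7: 3*b < 14 && 3*b > m + 4 && (((!(m == 10)) || (3*b >= 0 && m + 2*tot > 2)) <==> ((3*h + (1/4)*tot >= 9 ==> m < 4) ==> (b >= 12 && b + 3*h < 6)))
Answer: WP = 3*b < 14 && 3*b > m + 4 && (((!(m == 10)) || (3*b >= 0 && m + 2*tot > 2)) <==> ((3*h + (1/4)*tot >= 9 ==> m < 4) ==> (b >= 12 && b + 3*h < 6)))


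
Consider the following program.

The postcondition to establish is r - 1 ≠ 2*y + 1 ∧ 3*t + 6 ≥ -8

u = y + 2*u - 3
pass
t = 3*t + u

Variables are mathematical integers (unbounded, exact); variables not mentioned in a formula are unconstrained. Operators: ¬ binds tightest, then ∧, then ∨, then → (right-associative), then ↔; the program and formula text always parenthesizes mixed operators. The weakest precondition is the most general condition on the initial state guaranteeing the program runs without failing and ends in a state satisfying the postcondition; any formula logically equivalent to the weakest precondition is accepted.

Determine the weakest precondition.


Working backward. After the program, the postcondition r - 1 ≠ 2*y + 1 ∧ 3*t + 6 ≥ -8 must hold; in canonical form it is r ≠ 2*y + 2 ∧ 3*t ≥ -14.
Before t := 3*t + u: r ≠ 2*y + 2 ∧ 9*t + 3*u ≥ -14
Before skip: r ≠ 2*y + 2 ∧ 9*t + 3*u ≥ -14
Before u := y + 2*u - 3: r ≠ 2*y + 2 ∧ 9*t + 6*u + 3*y ≥ -5
Answer: WP = r ≠ 2*y + 2 ∧ 9*t + 6*u + 3*y ≥ -5


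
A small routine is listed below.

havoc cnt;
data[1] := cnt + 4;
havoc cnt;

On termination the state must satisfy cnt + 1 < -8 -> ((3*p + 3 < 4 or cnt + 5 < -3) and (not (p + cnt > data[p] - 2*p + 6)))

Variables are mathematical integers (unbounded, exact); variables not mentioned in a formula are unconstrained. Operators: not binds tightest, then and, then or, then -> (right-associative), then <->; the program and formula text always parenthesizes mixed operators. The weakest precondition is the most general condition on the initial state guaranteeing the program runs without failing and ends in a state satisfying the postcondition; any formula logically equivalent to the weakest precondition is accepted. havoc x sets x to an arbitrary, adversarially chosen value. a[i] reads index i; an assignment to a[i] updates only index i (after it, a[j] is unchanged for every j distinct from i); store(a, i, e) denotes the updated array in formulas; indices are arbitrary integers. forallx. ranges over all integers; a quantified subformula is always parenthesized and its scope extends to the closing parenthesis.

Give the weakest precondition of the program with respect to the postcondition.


Working backward. After the program, the postcondition cnt + 1 < -8 -> ((3*p + 3 < 4 or cnt + 5 < -3) and (not (p + cnt > data[p] - 2*p + 6))) must hold; in canonical form it is cnt < -9 -> ((3*p < 1 or cnt < -8) and (not (cnt + 3*p > data[p] + 6))).
Before havoc cnt: forall cnt_1. (cnt_1 < -9 -> ((3*p < 1 or cnt_1 < -8) and (not (cnt_1 + 3*p > data[p] + 6))))
Before data[1] := cnt + 4: forall cnt_1. (cnt_1 < -9 -> ((3*p < 1 or cnt_1 < -8) and (not (cnt_1 + 3*p > store(data, 1, cnt + 4)[p] + 6))))
Before havoc cnt: forall cnt_2. (forall cnt_1. (cnt_1 < -9 -> ((3*p < 1 or cnt_1 < -8) and (not (cnt_1 + 3*p > store(data, 1, cnt_2 + 4)[p] + 6)))))
Answer: WP = forall cnt_2. (forall cnt_1. (cnt_1 < -9 -> ((3*p < 1 or cnt_1 < -8) and (not (cnt_1 + 3*p > store(data, 1, cnt_2 + 4)[p] + 6)))))


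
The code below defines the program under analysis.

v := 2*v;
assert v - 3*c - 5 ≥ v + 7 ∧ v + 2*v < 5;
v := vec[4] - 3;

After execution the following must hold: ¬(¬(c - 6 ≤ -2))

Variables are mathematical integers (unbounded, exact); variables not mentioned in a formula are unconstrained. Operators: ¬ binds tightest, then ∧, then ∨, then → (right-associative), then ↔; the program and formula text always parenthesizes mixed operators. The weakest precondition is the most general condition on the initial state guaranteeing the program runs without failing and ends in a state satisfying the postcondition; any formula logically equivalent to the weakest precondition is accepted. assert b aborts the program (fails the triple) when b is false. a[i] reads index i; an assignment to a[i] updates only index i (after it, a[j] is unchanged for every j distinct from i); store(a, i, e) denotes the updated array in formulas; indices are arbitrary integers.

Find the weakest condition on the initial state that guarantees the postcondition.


Working backward. After the program, the postcondition ¬(¬(c - 6 ≤ -2)) must hold; in canonical form it is c ≤ 4.
Before v := vec[4] - 3: c ≤ 4
Before assert v - 3*c - 5 ≥ v + 7 ∧ v + 2*v < 5: 3*c ≤ -12 ∧ 3*v < 5 ∧ c ≤ 4
Before v := 2*v: 3*c ≤ -12 ∧ 6*v < 5 ∧ c ≤ 4
Answer: WP = 3*c ≤ -12 ∧ 6*v < 5 ∧ c ≤ 4


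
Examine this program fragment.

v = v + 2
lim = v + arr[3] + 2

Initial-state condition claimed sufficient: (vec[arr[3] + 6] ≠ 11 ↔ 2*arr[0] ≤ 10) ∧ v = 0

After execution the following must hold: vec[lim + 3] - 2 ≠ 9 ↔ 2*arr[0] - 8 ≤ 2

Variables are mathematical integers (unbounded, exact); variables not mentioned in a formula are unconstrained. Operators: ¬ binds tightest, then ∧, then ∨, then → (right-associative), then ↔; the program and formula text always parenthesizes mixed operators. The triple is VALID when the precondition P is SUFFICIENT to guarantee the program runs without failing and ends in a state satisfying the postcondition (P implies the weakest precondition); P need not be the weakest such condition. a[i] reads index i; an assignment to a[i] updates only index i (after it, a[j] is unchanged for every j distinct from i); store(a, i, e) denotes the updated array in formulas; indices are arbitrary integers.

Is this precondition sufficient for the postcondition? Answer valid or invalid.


Working backward. After the program, the postcondition vec[lim + 3] - 2 ≠ 9 ↔ 2*arr[0] - 8 ≤ 2 must hold; in canonical form it is vec[lim + 3] ≠ 11 ↔ 2*arr[0] ≤ 10.
Before lim := v + arr[3] + 2: vec[arr[3] + v + 5] ≠ 11 ↔ 2*arr[0] ≤ 10
Before v := v + 2: vec[arr[3] + v + 7] ≠ 11 ↔ 2*arr[0] ≤ 10
The weakest precondition is vec[arr[3] + v + 7] ≠ 11 ↔ 2*arr[0] ≤ 10.
Check whether (vec[arr[3] + 6] ≠ 11 ↔ 2*arr[0] ≤ 10) ∧ v = 0 implies it.
Countermodel: at the initial state arr = {[0] = 7046, [3] = 15215, [15221] = 15215, [15222] = 15215, elsewhere 15215}, v = 0, vec = {[0] = 2, [3] = 2, [15221] = 11, [15222] = 2, elsewhere 2}, the precondition holds but the weakest precondition fails.
Answer: invalid


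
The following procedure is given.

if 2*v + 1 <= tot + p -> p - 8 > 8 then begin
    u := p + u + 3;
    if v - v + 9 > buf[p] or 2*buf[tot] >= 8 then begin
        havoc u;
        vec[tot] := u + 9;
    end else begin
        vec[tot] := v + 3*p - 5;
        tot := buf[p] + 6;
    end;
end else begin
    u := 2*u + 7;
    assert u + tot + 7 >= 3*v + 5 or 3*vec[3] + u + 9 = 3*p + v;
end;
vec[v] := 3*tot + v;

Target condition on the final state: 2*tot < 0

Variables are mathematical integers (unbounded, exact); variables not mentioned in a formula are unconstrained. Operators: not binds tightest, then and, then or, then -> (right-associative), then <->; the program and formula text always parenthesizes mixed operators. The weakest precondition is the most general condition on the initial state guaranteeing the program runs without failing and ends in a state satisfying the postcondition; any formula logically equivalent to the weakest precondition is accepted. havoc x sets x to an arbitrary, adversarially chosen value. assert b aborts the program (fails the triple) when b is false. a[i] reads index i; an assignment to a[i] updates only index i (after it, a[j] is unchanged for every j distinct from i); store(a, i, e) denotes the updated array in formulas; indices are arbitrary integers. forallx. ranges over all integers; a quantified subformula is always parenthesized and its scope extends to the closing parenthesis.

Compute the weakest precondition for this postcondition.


Working backward. After the program, 2*tot < 0 must hold.
Before vec[v] := 3*tot + v: 2*tot < 0
Then branch requires ((buf[p] < 9 or 2*buf[tot] >= 8) -> 2*tot < 0) and ((not (buf[p] < 9 or 2*buf[tot] >= 8)) -> 2*buf[p] < -12); else branch requires (tot + 2*u >= 3*v - 9 or 3*vec[3] + 2*u = 3*p + v - 16) and 2*tot < 0.
Before the if: ((2*v <= p + tot - 1 -> p > 16) -> (((buf[p] < 9 or 2*buf[tot] >= 8) -> 2*tot < 0) and ((not (buf[p] < 9 or 2*buf[tot] >= 8)) -> 2*buf[p] < -12))) and ((not (2*v <= p + tot - 1 -> p > 16)) -> ((tot + 2*u >= 3*v - 9 or 3*vec[3] + 2*u = 3*p + v - 16) and 2*tot < 0))
Answer: WP = ((2*v <= p + tot - 1 -> p > 16) -> (((buf[p] < 9 or 2*buf[tot] >= 8) -> 2*tot < 0) and ((not (buf[p] < 9 or 2*buf[tot] >= 8)) -> 2*buf[p] < -12))) and ((not (2*v <= p + tot - 1 -> p > 16)) -> ((tot + 2*u >= 3*v - 9 or 3*vec[3] + 2*u = 3*p + v - 16) and 2*tot < 0))


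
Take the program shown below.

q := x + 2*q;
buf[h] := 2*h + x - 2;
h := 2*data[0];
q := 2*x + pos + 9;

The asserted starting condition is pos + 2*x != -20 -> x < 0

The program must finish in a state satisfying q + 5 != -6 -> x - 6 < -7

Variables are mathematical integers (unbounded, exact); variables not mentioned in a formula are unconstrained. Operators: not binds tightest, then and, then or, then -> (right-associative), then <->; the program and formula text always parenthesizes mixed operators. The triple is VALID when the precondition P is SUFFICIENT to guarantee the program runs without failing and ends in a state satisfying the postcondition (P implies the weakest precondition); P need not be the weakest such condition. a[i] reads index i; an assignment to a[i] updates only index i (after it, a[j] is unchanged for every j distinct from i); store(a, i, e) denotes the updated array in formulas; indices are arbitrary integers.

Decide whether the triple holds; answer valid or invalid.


Working backward. After the program, the postcondition q + 5 != -6 -> x - 6 < -7 must hold; in canonical form it is q != -11 -> x < -1.
Before q := 2*x + pos + 9: pos + 2*x != -20 -> x < -1
Before h := 2*data[0]: pos + 2*x != -20 -> x < -1
Before buf[h] := 2*h + x - 2: pos + 2*x != -20 -> x < -1
Before q := x + 2*q: pos + 2*x != -20 -> x < -1
The weakest precondition is pos + 2*x != -20 -> x < -1.
Check whether pos + 2*x != -20 -> x < 0 implies it.
Countermodel: at the initial state pos = -17, x = -1, the precondition holds but the weakest precondition fails.
Answer: invalid


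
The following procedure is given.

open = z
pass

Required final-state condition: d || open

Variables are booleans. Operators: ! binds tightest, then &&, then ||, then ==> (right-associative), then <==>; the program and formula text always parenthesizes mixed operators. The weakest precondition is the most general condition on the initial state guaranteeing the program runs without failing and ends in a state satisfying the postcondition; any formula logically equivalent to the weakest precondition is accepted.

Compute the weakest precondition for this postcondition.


Working backward. After the program, d || open must hold.
Before skip: d || open
Before open := z: d || z
Answer: WP = d || z


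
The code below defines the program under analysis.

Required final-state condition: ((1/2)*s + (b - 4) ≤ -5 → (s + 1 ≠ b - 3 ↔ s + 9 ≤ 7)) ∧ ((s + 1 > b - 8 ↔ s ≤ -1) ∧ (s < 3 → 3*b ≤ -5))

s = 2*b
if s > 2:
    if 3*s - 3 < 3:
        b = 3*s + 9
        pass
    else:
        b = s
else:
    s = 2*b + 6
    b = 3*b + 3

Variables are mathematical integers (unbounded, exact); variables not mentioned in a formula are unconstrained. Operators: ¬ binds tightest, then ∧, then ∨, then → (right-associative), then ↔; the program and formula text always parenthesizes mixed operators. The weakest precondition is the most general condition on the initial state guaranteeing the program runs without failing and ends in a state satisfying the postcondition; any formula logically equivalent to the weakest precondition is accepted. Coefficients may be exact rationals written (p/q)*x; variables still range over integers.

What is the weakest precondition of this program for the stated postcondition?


Working backward. After the program, the postcondition ((1/2)*s + (b - 4) ≤ -5 → (s + 1 ≠ b - 3 ↔ s + 9 ≤ 7)) ∧ ((s + 1 > b - 8 ↔ s ≤ -1) ∧ (s < 3 → 3*b ≤ -5)) must hold; in canonical form it is (b + (1/2)*s ≤ -1 → (s ≠ b - 4 ↔ s ≤ -2)) ∧ (s > b - 9 ↔ s ≤ -1) ∧ (s < 3 → 3*b ≤ -5).
Then branch requires (3*s < 6 → (((7/2)*s ≤ -10 → (2*s ≠ -5 ↔ s ≤ -2)) ∧ (2*s < 0 ↔ s ≤ -1) ∧ (s < 3 → 9*s ≤ -32))) ∧ ((¬(3*s < 6)) → (((3/2)*s ≤ -1 → s ≤ -2) ∧ s ≤ -1 ∧ (s < 3 → 3*s ≤ -5))); else branch requires (4*b ≤ -7 → (b ≠ 7 ↔ 2*b ≤ -8)) ∧ (b < 12 ↔ 2*b ≤ -7) ∧ (2*b < -3 → 9*b ≤ -14).
Before the if: (s > 2 → ((3*s < 6 → (((7/2)*s ≤ -10 → (2*s ≠ -5 ↔ s ≤ -2)) ∧ (2*s < 0 ↔ s ≤ -1) ∧ (s < 3 → 9*s ≤ -32))) ∧ ((¬(3*s < 6)) → (((3/2)*s ≤ -1 → s ≤ -2) ∧ s ≤ -1 ∧ (s < 3 → 3*s ≤ -5))))) ∧ ((¬(s > 2)) → ((4*b ≤ -7 → (b ≠ 7 ↔ 2*b ≤ -8)) ∧ (b < 12 ↔ 2*b ≤ -7) ∧ (2*b < -3 → 9*b ≤ -14)))
Before s := 2*b: (2*b > 2 → ((6*b < 6 → ((7*b ≤ -10 → (4*b ≠ -5 ↔ 2*b ≤ -2)) ∧ (4*b < 0 ↔ 2*b ≤ -1) ∧ (2*b < 3 → 18*b ≤ -32))) ∧ ((¬(6*b < 6)) → ((3*b ≤ -1 → 2*b ≤ -2) ∧ 2*b ≤ -1 ∧ (2*b < 3 → 6*b ≤ -5))))) ∧ ((¬(2*b > 2)) → ((4*b ≤ -7 → (b ≠ 7 ↔ 2*b ≤ -8)) ∧ (b < 12 ↔ 2*b ≤ -7) ∧ (2*b < -3 → 9*b ≤ -14)))
Answer: WP = (2*b > 2 → ((6*b < 6 → ((7*b ≤ -10 → (4*b ≠ -5 ↔ 2*b ≤ -2)) ∧ (4*b < 0 ↔ 2*b ≤ -1) ∧ (2*b < 3 → 18*b ≤ -32))) ∧ ((¬(6*b < 6)) → ((3*b ≤ -1 → 2*b ≤ -2) ∧ 2*b ≤ -1 ∧ (2*b < 3 → 6*b ≤ -5))))) ∧ ((¬(2*b > 2)) → ((4*b ≤ -7 → (b ≠ 7 ↔ 2*b ≤ -8)) ∧ (b < 12 ↔ 2*b ≤ -7) ∧ (2*b < -3 → 9*b ≤ -14)))


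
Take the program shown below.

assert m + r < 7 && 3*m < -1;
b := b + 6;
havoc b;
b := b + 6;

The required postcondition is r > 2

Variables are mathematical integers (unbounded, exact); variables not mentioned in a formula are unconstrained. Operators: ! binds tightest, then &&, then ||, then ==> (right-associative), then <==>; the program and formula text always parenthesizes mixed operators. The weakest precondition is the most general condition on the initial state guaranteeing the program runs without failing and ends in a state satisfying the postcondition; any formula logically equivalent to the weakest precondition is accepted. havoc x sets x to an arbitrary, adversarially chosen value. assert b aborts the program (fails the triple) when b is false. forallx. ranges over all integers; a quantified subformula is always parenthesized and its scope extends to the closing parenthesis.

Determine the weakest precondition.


Working backward. After the program, r > 2 must hold.
Before b := b + 6: r > 2
Before havoc b: r > 2
Before b := b + 6: r > 2
Before assert m + r < 7 && 3*m < -1: m + r < 7 && 3*m < -1 && r > 2
Answer: WP = m + r < 7 && 3*m < -1 && r > 2


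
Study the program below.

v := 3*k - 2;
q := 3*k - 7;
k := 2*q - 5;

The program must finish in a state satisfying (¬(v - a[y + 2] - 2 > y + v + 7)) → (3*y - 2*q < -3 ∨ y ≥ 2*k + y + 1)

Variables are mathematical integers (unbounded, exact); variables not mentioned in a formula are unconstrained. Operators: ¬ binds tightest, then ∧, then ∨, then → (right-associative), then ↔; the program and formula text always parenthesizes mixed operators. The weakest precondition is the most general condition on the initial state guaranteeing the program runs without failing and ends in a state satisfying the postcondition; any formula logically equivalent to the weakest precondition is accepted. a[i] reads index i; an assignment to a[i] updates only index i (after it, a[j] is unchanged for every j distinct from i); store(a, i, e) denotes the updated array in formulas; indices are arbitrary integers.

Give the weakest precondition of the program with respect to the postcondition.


Working backward. After the program, the postcondition (¬(v - a[y + 2] - 2 > y + v + 7)) → (3*y - 2*q < -3 ∨ y ≥ 2*k + y + 1) must hold; in canonical form it is (¬(a[y + 2] + y < -9)) → (3*y < 2*q - 3 ∨ 2*k ≤ -1).
Before k := 2*q - 5: (¬(a[y + 2] + y < -9)) → (3*y < 2*q - 3 ∨ 4*q ≤ 9)
Before q := 3*k - 7: (¬(a[y + 2] + y < -9)) → (3*y < 6*k - 17 ∨ 12*k ≤ 37)
Before v := 3*k - 2: (¬(a[y + 2] + y < -9)) → (3*y < 6*k - 17 ∨ 12*k ≤ 37)
Answer: WP = (¬(a[y + 2] + y < -9)) → (3*y < 6*k - 17 ∨ 12*k ≤ 37)
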